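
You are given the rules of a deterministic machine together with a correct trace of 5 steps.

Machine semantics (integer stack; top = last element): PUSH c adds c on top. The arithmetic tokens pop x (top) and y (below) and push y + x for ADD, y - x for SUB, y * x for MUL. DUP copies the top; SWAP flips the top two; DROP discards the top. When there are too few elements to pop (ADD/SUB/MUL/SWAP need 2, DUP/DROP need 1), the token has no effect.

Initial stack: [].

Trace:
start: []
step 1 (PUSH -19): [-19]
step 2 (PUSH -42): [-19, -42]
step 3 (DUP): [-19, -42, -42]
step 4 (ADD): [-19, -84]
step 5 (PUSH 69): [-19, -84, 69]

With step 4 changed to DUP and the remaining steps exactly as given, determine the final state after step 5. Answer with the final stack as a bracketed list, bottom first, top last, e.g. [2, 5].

[-19, -42, -42, -42, 69]

(re-executing from step 4 with the substitution; state before step 4: [-19, -42, -42])
step 4 (DUP): [-19, -42, -42, -42]
step 5 (PUSH 69): [-19, -42, -42, -42, 69]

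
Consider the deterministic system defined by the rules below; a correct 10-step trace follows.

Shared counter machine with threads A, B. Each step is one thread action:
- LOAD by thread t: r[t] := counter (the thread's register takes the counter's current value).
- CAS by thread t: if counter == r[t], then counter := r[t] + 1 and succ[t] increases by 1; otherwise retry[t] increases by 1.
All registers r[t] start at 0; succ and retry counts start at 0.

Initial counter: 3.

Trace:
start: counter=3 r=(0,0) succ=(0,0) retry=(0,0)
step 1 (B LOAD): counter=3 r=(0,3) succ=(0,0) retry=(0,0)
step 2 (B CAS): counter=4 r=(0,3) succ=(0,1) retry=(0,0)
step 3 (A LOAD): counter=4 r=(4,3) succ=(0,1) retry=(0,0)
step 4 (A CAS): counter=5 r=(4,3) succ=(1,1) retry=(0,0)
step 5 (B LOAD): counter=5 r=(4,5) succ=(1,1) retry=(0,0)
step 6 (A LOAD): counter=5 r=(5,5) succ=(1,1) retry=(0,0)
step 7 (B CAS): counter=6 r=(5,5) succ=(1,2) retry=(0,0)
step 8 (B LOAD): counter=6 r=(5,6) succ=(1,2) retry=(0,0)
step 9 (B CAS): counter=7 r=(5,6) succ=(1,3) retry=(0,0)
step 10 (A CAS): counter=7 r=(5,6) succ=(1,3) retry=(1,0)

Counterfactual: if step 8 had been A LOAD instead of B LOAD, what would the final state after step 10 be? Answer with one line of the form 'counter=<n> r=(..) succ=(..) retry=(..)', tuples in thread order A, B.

(re-executing from step 8 with the substitution; state before step 8: counter=6 r=(5,5) succ=(1,2) retry=(0,0))
step 8 (A LOAD): counter=6 r=(6,5) succ=(1,2) retry=(0,0)
step 9 (B CAS): counter=6 r=(6,5) succ=(1,2) retry=(0,1)
step 10 (A CAS): counter=7 r=(6,5) succ=(2,2) retry=(0,1)

counter=7 r=(6,5) succ=(2,2) retry=(0,1)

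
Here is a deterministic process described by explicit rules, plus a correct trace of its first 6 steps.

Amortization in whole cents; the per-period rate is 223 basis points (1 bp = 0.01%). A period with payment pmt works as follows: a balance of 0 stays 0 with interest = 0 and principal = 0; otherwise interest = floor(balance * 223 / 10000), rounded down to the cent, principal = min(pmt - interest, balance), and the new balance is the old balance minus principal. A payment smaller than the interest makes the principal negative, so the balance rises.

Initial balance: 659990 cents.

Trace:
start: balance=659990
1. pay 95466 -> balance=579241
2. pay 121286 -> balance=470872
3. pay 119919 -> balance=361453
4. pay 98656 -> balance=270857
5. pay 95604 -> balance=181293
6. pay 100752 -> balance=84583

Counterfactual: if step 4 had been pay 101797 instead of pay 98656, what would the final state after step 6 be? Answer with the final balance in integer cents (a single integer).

(re-executing from step 4 with the substitution; state before step 4: balance=361453)
4. pay 101797 -> balance=267716
5. pay 95604 -> balance=178082
6. pay 100752 -> balance=81301

81301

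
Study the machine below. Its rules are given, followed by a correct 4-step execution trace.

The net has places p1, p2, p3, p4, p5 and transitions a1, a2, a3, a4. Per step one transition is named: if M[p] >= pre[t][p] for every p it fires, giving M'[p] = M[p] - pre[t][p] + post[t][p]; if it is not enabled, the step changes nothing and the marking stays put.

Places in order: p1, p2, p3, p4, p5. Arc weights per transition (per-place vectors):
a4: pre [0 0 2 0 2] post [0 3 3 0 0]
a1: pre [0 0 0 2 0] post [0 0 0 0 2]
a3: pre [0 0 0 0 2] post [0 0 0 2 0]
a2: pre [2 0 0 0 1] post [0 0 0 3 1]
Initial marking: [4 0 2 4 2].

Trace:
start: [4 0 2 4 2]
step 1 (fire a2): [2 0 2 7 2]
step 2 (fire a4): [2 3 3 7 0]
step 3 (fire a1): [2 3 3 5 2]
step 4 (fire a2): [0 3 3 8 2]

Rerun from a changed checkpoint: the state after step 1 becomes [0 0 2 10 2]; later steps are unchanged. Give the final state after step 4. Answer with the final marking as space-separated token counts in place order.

state after step 1 := [0 0 2 10 2]
step 2 (fire a4): [0 3 3 10 0]
step 3 (fire a1): [0 3 3 8 2]
step 4 (fire a2): [0 3 3 8 2]

0 3 3 8 2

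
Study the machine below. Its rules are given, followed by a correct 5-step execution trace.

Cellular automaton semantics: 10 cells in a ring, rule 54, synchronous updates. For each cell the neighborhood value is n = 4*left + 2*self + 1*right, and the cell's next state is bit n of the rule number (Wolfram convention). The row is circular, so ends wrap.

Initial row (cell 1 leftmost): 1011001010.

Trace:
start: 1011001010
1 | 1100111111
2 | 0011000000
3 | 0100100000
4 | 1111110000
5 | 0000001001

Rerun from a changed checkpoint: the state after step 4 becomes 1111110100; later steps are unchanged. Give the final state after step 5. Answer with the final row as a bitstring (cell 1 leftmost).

state after step 4 := 1111110100
5 | 0000001111

0000001111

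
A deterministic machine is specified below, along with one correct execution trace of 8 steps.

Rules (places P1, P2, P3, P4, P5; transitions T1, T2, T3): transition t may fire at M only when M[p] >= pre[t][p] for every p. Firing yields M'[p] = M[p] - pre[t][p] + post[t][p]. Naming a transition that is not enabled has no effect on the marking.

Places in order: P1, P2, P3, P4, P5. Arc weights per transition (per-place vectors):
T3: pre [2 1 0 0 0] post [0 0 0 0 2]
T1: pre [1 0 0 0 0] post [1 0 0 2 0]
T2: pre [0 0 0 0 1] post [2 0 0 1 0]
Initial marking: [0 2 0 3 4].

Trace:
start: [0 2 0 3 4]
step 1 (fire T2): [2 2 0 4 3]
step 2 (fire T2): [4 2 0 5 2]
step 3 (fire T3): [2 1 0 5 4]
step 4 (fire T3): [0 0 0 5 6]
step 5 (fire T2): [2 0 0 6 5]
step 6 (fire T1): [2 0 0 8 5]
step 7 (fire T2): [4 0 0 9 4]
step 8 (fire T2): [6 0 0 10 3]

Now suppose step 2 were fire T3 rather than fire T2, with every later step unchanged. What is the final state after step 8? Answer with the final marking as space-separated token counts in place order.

6 1 0 9 2

(re-executing from step 2 with the substitution; state before step 2: [2 2 0 4 3])
step 2 (fire T3): [0 1 0 4 5]
step 3 (fire T3): [0 1 0 4 5]
step 4 (fire T3): [0 1 0 4 5]
step 5 (fire T2): [2 1 0 5 4]
step 6 (fire T1): [2 1 0 7 4]
step 7 (fire T2): [4 1 0 8 3]
step 8 (fire T2): [6 1 0 9 2]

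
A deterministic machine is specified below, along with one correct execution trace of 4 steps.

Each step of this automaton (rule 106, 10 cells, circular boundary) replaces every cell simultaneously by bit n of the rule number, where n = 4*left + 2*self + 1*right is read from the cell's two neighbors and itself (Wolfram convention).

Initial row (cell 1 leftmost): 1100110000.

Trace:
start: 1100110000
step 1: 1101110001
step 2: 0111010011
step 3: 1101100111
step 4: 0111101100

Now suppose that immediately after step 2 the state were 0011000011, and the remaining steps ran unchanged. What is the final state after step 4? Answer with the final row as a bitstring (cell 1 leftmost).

state after step 2 := 0011000011
step 3: 0111000111
step 4: 1101001101

1101001101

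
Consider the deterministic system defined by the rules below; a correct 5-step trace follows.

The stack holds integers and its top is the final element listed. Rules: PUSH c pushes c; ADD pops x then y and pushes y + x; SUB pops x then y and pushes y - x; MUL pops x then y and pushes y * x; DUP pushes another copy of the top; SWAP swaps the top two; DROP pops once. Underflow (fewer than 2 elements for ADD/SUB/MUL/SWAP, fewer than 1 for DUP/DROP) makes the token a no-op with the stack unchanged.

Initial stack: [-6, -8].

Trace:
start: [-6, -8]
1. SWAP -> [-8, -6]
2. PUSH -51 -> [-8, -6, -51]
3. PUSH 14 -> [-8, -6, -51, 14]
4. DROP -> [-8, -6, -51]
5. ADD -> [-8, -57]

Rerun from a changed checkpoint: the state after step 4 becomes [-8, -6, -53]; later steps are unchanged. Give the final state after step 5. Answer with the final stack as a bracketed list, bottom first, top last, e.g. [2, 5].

[-8, -59]

state after step 4 := [-8, -6, -53]
5. ADD -> [-8, -59]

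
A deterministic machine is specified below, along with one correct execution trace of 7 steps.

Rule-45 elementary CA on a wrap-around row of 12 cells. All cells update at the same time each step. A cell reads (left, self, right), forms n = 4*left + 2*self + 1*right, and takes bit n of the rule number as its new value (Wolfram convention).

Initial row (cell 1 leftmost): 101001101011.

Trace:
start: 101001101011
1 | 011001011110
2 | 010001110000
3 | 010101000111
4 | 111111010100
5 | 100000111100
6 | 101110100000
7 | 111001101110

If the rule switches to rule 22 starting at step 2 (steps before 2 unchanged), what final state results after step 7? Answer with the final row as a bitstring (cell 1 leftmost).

(re-executing steps 2..7 under rule 22; state before step 2: 011001011110)
2 | 100111000001
3 | 011000100010
4 | 100101110111
5 | 011100000000
6 | 100010000000
7 | 110111000001

110111000001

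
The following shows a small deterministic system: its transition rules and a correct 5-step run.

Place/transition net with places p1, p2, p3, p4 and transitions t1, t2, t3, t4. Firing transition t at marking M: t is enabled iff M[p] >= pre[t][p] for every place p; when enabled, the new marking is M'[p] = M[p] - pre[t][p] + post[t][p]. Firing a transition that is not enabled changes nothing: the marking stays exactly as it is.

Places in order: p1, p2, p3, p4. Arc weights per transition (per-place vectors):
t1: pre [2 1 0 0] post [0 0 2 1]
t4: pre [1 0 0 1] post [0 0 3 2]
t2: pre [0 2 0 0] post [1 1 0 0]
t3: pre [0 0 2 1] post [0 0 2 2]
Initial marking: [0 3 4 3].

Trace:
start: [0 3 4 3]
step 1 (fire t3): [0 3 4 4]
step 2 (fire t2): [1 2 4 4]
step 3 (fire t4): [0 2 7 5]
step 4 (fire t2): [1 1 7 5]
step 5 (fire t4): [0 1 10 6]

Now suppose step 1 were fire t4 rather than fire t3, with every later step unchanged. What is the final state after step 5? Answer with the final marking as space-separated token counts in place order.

(re-executing from step 1 with the substitution; state before step 1: [0 3 4 3])
step 1 (fire t4): [0 3 4 3]
step 2 (fire t2): [1 2 4 3]
step 3 (fire t4): [0 2 7 4]
step 4 (fire t2): [1 1 7 4]
step 5 (fire t4): [0 1 10 5]

0 1 10 5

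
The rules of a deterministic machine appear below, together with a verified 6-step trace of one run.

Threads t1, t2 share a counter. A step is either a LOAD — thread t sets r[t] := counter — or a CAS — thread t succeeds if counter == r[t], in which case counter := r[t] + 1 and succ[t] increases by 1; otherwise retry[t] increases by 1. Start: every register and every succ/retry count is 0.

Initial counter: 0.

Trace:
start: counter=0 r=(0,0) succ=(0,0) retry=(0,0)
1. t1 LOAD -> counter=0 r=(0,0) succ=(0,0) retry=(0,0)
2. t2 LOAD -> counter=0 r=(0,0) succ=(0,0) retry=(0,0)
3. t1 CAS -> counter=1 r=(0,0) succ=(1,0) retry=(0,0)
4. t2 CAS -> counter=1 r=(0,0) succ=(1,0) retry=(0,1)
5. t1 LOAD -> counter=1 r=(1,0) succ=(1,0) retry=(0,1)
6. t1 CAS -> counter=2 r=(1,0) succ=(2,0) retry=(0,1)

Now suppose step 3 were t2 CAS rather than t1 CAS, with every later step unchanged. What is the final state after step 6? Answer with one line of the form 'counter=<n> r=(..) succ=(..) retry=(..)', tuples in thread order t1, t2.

counter=2 r=(1,0) succ=(1,1) retry=(0,1)

(re-executing from step 3 with the substitution; state before step 3: counter=0 r=(0,0) succ=(0,0) retry=(0,0))
3. t2 CAS -> counter=1 r=(0,0) succ=(0,1) retry=(0,0)
4. t2 CAS -> counter=1 r=(0,0) succ=(0,1) retry=(0,1)
5. t1 LOAD -> counter=1 r=(1,0) succ=(0,1) retry=(0,1)
6. t1 CAS -> counter=2 r=(1,0) succ=(1,1) retry=(0,1)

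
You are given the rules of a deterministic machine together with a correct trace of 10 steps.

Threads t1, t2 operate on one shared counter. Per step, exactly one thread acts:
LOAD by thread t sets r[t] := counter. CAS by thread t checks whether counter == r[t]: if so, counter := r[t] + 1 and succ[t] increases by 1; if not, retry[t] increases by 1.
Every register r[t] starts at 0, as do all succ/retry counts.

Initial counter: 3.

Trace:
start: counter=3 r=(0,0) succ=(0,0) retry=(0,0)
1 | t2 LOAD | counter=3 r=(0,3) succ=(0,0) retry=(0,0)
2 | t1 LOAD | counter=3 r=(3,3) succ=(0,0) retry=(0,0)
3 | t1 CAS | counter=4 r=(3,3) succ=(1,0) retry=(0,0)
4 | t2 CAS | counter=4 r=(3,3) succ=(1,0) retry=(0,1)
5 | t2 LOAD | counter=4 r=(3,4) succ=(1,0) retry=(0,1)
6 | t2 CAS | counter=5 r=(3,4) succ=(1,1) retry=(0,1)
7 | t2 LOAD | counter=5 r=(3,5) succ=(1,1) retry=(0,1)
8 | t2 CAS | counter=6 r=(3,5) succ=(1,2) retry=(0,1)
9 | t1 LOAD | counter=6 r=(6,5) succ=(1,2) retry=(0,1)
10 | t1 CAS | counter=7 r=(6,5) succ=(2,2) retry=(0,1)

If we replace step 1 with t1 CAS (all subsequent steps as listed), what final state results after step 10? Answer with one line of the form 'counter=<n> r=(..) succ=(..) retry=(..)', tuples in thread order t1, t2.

(re-executing from step 1 with the substitution; state before step 1: counter=3 r=(0,0) succ=(0,0) retry=(0,0))
1 | t1 CAS | counter=3 r=(0,0) succ=(0,0) retry=(1,0)
2 | t1 LOAD | counter=3 r=(3,0) succ=(0,0) retry=(1,0)
3 | t1 CAS | counter=4 r=(3,0) succ=(1,0) retry=(1,0)
4 | t2 CAS | counter=4 r=(3,0) succ=(1,0) retry=(1,1)
5 | t2 LOAD | counter=4 r=(3,4) succ=(1,0) retry=(1,1)
6 | t2 CAS | counter=5 r=(3,4) succ=(1,1) retry=(1,1)
7 | t2 LOAD | counter=5 r=(3,5) succ=(1,1) retry=(1,1)
8 | t2 CAS | counter=6 r=(3,5) succ=(1,2) retry=(1,1)
9 | t1 LOAD | counter=6 r=(6,5) succ=(1,2) retry=(1,1)
10 | t1 CAS | counter=7 r=(6,5) succ=(2,2) retry=(1,1)

counter=7 r=(6,5) succ=(2,2) retry=(1,1)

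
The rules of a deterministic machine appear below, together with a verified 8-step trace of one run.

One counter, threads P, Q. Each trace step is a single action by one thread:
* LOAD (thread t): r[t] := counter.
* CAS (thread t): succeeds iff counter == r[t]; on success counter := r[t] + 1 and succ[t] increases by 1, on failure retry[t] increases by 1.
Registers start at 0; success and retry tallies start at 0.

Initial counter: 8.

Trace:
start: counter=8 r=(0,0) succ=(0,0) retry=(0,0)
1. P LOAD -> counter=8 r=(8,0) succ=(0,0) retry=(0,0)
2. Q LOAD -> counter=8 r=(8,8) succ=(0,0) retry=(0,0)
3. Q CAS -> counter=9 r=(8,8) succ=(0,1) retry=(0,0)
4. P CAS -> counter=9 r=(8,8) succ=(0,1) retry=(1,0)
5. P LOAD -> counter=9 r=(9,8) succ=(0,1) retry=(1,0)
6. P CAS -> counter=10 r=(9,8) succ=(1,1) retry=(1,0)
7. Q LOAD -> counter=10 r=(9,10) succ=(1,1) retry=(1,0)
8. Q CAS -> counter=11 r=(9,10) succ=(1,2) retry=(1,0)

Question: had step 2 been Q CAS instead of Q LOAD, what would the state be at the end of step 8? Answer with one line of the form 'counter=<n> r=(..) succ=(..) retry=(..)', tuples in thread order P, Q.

counter=11 r=(9,10) succ=(2,1) retry=(0,2)

(re-executing from step 2 with the substitution; state before step 2: counter=8 r=(8,0) succ=(0,0) retry=(0,0))
2. Q CAS -> counter=8 r=(8,0) succ=(0,0) retry=(0,1)
3. Q CAS -> counter=8 r=(8,0) succ=(0,0) retry=(0,2)
4. P CAS -> counter=9 r=(8,0) succ=(1,0) retry=(0,2)
5. P LOAD -> counter=9 r=(9,0) succ=(1,0) retry=(0,2)
6. P CAS -> counter=10 r=(9,0) succ=(2,0) retry=(0,2)
7. Q LOAD -> counter=10 r=(9,10) succ=(2,0) retry=(0,2)
8. Q CAS -> counter=11 r=(9,10) succ=(2,1) retry=(0,2)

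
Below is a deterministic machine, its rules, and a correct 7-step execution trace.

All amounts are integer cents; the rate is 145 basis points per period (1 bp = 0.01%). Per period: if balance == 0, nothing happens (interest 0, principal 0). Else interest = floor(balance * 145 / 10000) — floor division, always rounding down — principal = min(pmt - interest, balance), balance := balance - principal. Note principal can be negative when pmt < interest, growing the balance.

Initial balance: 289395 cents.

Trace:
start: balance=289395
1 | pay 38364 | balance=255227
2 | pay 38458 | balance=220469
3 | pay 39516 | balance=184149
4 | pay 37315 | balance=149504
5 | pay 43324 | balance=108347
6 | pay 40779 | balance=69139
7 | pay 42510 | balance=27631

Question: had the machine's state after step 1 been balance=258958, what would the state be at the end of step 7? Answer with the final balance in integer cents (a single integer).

state after step 1 := balance=258958
2 | pay 38458 | balance=224254
3 | pay 39516 | balance=187989
4 | pay 37315 | balance=153399
5 | pay 43324 | balance=112299
6 | pay 40779 | balance=73148
7 | pay 42510 | balance=31698

31698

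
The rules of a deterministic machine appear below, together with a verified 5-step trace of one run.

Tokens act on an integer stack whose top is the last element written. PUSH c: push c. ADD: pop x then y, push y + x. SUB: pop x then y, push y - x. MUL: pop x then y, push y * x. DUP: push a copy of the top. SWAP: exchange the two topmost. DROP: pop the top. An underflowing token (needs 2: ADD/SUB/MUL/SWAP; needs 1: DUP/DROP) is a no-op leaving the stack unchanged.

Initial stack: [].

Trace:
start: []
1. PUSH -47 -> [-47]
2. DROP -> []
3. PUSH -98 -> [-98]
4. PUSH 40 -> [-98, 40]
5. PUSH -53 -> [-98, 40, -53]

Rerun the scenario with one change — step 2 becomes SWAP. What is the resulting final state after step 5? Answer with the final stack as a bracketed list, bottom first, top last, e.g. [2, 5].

[-47, -98, 40, -53]

(re-executing from step 2 with the substitution; state before step 2: [-47])
2. SWAP -> [-47]
3. PUSH -98 -> [-47, -98]
4. PUSH 40 -> [-47, -98, 40]
5. PUSH -53 -> [-47, -98, 40, -53]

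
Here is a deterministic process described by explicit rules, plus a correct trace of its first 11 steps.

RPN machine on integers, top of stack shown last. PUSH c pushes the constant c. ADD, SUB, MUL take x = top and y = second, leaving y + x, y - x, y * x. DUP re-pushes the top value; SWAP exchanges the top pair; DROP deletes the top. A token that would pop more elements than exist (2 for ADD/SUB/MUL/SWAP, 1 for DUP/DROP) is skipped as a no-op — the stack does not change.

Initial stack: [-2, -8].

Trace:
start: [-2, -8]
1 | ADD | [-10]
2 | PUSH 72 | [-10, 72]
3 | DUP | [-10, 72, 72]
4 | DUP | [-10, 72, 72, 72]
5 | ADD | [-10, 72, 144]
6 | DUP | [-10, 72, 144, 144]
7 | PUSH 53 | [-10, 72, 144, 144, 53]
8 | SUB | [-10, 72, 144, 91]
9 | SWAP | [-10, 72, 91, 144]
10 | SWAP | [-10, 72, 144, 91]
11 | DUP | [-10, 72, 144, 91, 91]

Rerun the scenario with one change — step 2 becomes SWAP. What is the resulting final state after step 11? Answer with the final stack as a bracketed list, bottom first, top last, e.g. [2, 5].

(re-executing from step 2 with the substitution; state before step 2: [-10])
2 | SWAP | [-10]
3 | DUP | [-10, -10]
4 | DUP | [-10, -10, -10]
5 | ADD | [-10, -20]
6 | DUP | [-10, -20, -20]
7 | PUSH 53 | [-10, -20, -20, 53]
8 | SUB | [-10, -20, -73]
9 | SWAP | [-10, -73, -20]
10 | SWAP | [-10, -20, -73]
11 | DUP | [-10, -20, -73, -73]

[-10, -20, -73, -73]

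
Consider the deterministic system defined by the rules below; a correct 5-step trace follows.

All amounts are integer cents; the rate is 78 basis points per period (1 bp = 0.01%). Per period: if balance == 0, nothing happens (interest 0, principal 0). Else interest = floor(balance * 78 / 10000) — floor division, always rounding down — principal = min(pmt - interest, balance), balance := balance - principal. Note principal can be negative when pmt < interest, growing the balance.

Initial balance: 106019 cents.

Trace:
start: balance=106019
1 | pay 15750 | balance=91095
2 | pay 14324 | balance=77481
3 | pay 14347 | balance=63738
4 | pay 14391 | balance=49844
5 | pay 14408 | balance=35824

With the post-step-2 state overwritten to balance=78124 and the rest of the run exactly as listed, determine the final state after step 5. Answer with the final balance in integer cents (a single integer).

36482

state after step 2 := balance=78124
3 | pay 14347 | balance=64386
4 | pay 14391 | balance=50497
5 | pay 14408 | balance=36482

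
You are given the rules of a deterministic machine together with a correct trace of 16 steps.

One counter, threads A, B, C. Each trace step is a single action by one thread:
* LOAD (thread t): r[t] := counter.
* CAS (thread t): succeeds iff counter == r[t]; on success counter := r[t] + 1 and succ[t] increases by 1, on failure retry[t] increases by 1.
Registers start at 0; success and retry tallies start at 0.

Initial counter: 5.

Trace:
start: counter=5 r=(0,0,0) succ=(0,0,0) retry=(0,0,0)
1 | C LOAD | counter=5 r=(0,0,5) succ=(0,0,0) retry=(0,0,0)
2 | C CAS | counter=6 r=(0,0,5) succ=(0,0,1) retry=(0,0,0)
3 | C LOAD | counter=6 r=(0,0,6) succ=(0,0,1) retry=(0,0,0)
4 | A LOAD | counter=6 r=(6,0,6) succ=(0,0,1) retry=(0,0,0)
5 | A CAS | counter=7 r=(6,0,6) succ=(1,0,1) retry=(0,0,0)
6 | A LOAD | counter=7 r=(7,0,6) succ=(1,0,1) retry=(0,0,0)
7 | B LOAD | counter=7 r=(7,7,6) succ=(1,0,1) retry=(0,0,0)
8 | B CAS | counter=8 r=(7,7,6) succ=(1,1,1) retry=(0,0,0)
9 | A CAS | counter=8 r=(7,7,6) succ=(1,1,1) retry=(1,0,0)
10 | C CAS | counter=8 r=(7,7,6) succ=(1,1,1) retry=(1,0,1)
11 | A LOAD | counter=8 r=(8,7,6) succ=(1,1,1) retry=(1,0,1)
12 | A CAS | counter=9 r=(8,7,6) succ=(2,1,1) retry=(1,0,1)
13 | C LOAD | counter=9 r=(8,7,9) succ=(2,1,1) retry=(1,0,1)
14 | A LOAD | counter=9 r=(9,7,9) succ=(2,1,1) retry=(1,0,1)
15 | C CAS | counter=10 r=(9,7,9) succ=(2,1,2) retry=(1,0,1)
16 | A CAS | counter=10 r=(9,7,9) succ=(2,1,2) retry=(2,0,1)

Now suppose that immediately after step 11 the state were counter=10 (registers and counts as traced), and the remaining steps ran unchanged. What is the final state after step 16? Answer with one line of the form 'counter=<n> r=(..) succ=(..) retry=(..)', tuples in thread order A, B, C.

counter=11 r=(10,7,10) succ=(1,1,2) retry=(3,0,1)

state after step 11 := counter=10 r=(8,7,6) succ=(1,1,1) retry=(1,0,1)
12 | A CAS | counter=10 r=(8,7,6) succ=(1,1,1) retry=(2,0,1)
13 | C LOAD | counter=10 r=(8,7,10) succ=(1,1,1) retry=(2,0,1)
14 | A LOAD | counter=10 r=(10,7,10) succ=(1,1,1) retry=(2,0,1)
15 | C CAS | counter=11 r=(10,7,10) succ=(1,1,2) retry=(2,0,1)
16 | A CAS | counter=11 r=(10,7,10) succ=(1,1,2) retry=(3,0,1)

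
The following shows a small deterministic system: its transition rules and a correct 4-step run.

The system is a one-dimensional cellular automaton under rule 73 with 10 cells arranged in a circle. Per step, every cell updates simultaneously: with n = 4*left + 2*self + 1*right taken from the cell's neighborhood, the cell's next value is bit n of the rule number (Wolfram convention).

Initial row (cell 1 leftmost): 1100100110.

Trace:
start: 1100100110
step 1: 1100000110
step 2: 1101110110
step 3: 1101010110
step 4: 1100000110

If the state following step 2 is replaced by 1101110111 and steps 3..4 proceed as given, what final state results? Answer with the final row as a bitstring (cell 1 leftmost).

state after step 2 := 1101110111
step 3: 0101010100
step 4: 0000000001

0000000001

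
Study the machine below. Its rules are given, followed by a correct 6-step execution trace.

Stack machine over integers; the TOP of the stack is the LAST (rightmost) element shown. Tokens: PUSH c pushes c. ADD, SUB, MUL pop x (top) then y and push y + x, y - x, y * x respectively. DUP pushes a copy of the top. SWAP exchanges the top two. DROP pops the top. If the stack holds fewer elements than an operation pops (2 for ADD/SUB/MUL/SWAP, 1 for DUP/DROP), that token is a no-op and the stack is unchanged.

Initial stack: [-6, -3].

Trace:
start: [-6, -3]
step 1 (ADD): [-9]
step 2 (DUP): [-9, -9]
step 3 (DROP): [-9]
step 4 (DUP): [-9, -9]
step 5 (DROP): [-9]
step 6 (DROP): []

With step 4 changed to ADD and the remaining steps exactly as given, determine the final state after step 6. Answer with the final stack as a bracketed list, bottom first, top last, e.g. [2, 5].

[]

(re-executing from step 4 with the substitution; state before step 4: [-9])
step 4 (ADD): [-9]
step 5 (DROP): []
step 6 (DROP): []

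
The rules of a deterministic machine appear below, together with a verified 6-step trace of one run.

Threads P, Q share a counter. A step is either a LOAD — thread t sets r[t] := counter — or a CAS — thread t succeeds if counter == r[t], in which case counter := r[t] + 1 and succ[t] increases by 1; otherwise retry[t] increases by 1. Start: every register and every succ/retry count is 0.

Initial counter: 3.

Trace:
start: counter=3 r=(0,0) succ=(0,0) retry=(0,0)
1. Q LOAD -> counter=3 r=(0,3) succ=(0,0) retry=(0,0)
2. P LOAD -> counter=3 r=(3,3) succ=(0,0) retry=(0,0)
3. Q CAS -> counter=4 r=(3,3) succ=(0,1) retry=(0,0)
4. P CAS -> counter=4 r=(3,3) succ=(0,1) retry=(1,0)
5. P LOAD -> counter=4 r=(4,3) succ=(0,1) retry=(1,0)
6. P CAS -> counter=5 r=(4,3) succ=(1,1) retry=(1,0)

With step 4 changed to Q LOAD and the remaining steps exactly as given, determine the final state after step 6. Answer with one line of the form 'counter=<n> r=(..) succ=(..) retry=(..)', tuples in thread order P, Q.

counter=5 r=(4,4) succ=(1,1) retry=(0,0)

(re-executing from step 4 with the substitution; state before step 4: counter=4 r=(3,3) succ=(0,1) retry=(0,0))
4. Q LOAD -> counter=4 r=(3,4) succ=(0,1) retry=(0,0)
5. P LOAD -> counter=4 r=(4,4) succ=(0,1) retry=(0,0)
6. P CAS -> counter=5 r=(4,4) succ=(1,1) retry=(0,0)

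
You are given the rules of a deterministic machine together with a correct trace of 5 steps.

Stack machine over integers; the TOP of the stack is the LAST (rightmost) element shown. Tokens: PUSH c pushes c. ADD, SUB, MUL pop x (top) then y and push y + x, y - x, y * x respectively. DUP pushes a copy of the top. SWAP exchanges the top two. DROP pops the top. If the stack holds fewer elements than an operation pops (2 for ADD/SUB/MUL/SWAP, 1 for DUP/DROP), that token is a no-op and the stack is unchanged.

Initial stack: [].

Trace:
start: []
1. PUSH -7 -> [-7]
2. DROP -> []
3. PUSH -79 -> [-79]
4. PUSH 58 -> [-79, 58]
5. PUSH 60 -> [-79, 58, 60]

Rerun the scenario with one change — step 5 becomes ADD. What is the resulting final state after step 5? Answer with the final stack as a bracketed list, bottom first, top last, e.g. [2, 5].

(re-executing from step 5 with the substitution; state before step 5: [-79, 58])
5. ADD -> [-21]

[-21]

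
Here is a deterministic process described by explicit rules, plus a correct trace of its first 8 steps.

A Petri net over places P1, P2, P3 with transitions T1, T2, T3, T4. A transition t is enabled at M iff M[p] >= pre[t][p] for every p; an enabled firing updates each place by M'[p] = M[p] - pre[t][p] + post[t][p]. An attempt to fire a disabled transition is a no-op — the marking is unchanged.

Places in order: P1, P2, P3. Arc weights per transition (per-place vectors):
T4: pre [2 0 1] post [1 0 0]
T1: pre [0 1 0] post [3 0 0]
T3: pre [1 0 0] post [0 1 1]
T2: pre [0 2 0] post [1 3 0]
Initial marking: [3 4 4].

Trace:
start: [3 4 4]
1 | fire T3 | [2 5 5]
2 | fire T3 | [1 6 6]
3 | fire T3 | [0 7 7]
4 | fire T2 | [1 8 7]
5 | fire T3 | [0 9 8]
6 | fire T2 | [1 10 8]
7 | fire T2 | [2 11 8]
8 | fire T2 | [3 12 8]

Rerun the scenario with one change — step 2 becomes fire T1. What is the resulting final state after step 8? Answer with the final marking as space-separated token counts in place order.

(re-executing from step 2 with the substitution; state before step 2: [2 5 5])
2 | fire T1 | [5 4 5]
3 | fire T3 | [4 5 6]
4 | fire T2 | [5 6 6]
5 | fire T3 | [4 7 7]
6 | fire T2 | [5 8 7]
7 | fire T2 | [6 9 7]
8 | fire T2 | [7 10 7]

7 10 7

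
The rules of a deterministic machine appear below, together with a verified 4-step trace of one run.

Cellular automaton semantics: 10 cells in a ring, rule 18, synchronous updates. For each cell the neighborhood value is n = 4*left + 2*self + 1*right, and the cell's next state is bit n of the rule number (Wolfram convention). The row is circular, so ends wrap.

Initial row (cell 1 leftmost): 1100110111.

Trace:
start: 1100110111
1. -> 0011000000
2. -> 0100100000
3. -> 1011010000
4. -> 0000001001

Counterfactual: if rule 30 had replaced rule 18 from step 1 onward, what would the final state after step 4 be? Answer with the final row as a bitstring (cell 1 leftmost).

0001001011

(re-executing steps 1..4 under rule 30; state before step 1: 1100110111)
1. -> 0011100100
2. -> 0110011110
3. -> 1101110001
4. -> 0001001011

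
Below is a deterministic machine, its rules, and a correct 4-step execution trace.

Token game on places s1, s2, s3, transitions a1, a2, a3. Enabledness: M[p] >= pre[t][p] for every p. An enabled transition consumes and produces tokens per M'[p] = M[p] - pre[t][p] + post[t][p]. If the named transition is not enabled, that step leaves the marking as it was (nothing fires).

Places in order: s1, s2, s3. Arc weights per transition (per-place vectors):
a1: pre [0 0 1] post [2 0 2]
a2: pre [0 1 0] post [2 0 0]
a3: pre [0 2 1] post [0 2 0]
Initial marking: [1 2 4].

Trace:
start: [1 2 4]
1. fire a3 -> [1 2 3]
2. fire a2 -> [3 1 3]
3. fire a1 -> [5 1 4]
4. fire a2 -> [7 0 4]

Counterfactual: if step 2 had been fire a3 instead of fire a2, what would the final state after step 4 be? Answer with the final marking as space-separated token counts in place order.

5 1 3

(re-executing from step 2 with the substitution; state before step 2: [1 2 3])
2. fire a3 -> [1 2 2]
3. fire a1 -> [3 2 3]
4. fire a2 -> [5 1 3]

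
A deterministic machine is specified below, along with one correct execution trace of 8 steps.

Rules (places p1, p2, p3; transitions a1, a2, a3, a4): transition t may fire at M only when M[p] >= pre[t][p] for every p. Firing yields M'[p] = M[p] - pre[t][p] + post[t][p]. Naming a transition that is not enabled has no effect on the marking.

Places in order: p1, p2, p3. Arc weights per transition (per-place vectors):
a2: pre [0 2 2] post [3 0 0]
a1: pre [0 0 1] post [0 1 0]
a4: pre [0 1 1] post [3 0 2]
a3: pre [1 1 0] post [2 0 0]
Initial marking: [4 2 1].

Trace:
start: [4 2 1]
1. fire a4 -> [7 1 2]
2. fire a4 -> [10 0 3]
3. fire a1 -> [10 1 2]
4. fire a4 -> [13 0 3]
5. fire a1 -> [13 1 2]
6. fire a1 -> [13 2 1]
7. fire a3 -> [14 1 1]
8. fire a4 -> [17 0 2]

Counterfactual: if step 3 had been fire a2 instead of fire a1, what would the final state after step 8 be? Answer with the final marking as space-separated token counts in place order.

(re-executing from step 3 with the substitution; state before step 3: [10 0 3])
3. fire a2 -> [10 0 3]
4. fire a4 -> [10 0 3]
5. fire a1 -> [10 1 2]
6. fire a1 -> [10 2 1]
7. fire a3 -> [11 1 1]
8. fire a4 -> [14 0 2]

14 0 2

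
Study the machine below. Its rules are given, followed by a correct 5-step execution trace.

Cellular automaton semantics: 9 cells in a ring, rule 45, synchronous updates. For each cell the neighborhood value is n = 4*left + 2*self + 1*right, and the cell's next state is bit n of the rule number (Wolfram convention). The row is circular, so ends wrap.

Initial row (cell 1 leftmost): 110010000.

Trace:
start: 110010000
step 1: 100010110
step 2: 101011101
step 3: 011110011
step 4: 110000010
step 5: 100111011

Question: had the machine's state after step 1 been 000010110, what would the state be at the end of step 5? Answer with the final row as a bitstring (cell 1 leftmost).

100100101

state after step 1 := 000010110
step 2: 111011100
step 3: 100110000
step 4: 100100110
step 5: 100100101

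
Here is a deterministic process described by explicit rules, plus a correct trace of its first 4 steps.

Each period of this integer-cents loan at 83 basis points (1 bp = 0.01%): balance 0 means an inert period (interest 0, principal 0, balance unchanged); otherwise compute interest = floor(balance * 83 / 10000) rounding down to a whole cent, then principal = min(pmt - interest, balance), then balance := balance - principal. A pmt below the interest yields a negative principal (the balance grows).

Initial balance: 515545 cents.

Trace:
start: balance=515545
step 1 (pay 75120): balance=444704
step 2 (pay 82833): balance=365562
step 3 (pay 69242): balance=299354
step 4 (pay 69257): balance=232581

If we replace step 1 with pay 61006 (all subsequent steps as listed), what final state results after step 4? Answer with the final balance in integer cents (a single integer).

(re-executing from step 1 with the substitution; state before step 1: balance=515545)
step 1 (pay 61006): balance=458818
step 2 (pay 82833): balance=379793
step 3 (pay 69242): balance=313703
step 4 (pay 69257): balance=247049

247049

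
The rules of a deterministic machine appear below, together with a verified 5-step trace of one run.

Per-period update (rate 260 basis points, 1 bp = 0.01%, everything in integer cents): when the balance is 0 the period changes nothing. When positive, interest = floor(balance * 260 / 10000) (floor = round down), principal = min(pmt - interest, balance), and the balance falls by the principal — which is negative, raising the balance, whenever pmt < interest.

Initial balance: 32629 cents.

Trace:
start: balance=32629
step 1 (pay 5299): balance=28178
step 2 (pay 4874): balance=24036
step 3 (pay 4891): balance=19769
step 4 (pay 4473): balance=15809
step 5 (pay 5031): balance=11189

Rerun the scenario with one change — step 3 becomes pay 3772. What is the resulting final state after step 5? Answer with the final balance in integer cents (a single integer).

12367

(re-executing from step 3 with the substitution; state before step 3: balance=24036)
step 3 (pay 3772): balance=20888
step 4 (pay 4473): balance=16958
step 5 (pay 5031): balance=12367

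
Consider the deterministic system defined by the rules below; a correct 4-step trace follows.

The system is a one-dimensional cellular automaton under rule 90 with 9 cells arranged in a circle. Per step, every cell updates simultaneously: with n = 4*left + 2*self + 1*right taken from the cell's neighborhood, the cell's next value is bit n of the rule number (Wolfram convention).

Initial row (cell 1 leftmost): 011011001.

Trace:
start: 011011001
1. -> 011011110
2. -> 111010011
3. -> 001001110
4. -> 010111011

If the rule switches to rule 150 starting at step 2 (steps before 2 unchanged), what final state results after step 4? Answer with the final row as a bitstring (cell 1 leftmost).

111111000

(re-executing steps 2..4 under rule 150; state before step 2: 011011110)
2. -> 100001101
3. -> 010010000
4. -> 111111000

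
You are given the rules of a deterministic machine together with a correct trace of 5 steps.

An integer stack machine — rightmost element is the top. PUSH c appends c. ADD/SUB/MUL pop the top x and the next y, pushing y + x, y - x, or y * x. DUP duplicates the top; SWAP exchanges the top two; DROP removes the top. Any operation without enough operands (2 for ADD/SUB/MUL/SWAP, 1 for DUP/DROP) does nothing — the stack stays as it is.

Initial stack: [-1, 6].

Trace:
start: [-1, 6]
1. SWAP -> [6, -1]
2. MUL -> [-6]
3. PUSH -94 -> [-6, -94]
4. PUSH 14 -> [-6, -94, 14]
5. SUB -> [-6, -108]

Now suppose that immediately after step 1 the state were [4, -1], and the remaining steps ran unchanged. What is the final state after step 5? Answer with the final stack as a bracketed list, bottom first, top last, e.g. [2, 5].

[-4, -108]

state after step 1 := [4, -1]
2. MUL -> [-4]
3. PUSH -94 -> [-4, -94]
4. PUSH 14 -> [-4, -94, 14]
5. SUB -> [-4, -108]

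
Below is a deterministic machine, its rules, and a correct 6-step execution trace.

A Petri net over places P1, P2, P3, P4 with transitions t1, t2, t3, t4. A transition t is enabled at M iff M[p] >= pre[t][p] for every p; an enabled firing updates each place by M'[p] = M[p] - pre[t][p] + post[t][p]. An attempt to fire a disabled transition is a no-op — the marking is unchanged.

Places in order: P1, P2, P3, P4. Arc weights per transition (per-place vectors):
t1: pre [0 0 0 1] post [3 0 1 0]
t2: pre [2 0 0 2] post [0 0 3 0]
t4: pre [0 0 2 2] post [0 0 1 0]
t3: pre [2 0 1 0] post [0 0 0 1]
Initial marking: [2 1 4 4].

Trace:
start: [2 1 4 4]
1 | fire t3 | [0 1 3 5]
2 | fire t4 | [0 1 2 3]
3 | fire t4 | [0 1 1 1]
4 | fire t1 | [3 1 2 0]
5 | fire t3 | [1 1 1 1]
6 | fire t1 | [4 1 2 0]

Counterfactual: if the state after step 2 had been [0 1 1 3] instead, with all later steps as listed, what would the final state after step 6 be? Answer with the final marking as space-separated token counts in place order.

4 1 2 2

state after step 2 := [0 1 1 3]
3 | fire t4 | [0 1 1 3]
4 | fire t1 | [3 1 2 2]
5 | fire t3 | [1 1 1 3]
6 | fire t1 | [4 1 2 2]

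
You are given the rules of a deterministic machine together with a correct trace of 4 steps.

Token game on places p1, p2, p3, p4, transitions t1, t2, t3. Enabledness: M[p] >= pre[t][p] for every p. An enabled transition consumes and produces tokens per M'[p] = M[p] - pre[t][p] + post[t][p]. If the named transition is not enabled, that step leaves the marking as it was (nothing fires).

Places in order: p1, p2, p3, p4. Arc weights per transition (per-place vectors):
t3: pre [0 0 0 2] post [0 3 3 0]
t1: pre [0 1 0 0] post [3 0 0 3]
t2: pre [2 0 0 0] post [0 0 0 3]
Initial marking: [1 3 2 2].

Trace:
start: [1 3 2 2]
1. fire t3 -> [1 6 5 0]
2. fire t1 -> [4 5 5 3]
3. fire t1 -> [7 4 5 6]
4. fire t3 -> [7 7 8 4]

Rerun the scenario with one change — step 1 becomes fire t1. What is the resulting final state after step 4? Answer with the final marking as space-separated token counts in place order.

10 3 5 9

(re-executing from step 1 with the substitution; state before step 1: [1 3 2 2])
1. fire t1 -> [4 2 2 5]
2. fire t1 -> [7 1 2 8]
3. fire t1 -> [10 0 2 11]
4. fire t3 -> [10 3 5 9]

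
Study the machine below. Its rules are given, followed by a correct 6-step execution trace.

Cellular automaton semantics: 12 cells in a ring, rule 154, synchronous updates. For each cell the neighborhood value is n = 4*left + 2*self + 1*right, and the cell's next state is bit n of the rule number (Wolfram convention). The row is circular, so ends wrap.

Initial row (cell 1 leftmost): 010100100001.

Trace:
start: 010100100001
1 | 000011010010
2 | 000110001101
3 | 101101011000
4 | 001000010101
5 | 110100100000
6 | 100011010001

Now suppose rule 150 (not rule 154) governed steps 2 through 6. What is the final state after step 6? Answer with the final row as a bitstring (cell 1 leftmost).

111111111111

(re-executing steps 2..6 under rule 150; state before step 2: 000011010010)
2 | 000100011111
3 | 101110101110
4 | 100100100100
5 | 111111111111
6 | 111111111111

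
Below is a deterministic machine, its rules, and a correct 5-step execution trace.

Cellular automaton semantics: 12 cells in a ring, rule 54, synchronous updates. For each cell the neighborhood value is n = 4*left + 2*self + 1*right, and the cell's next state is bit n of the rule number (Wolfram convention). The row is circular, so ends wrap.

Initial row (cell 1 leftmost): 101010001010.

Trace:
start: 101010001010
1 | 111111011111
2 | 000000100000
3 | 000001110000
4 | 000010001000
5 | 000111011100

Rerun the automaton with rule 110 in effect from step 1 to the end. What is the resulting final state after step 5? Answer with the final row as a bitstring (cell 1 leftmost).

(re-executing steps 1..5 under rule 110; state before step 1: 101010001010)
1 | 111110011111
2 | 000010110000
3 | 000111110000
4 | 001100010000
5 | 011100110000

011100110000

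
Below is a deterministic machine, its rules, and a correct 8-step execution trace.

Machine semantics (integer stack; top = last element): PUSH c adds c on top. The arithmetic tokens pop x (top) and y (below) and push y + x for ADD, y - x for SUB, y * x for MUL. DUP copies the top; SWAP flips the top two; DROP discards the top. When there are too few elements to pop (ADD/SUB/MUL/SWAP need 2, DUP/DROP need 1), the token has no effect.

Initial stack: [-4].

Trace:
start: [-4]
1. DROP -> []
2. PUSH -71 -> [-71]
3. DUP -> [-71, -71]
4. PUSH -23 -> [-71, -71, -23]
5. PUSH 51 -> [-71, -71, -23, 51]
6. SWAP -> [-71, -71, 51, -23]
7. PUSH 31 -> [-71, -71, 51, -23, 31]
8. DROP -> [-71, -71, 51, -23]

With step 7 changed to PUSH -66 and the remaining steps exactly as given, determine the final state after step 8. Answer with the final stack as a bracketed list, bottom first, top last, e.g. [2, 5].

(re-executing from step 7 with the substitution; state before step 7: [-71, -71, 51, -23])
7. PUSH -66 -> [-71, -71, 51, -23, -66]
8. DROP -> [-71, -71, 51, -23]

[-71, -71, 51, -23]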